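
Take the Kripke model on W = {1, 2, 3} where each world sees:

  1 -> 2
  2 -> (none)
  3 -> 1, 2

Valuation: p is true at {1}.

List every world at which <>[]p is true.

1: successors {2}; []p there: 2:T. ✓
2: no successors, so <>[]p fails. ✗
3: successors {1, 2}; []p there: 1:F, 2:T. ✓

{1, 3}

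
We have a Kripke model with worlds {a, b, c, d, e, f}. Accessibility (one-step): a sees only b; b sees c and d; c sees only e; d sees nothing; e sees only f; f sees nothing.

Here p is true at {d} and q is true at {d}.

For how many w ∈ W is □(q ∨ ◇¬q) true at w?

a: successors {b}; q ∨ ◇¬q there: b:T. ✓
b: successors {c, d}; q ∨ ◇¬q there: c:T, d:T. ✓
c: successors {e}; q ∨ ◇¬q there: e:T. ✓
d: no successors, so □(q ∨ ◇¬q) holds vacuously. ✓
e: successors {f}; q ∨ ◇¬q there: f:F. ✗
f: no successors, so □(q ∨ ◇¬q) holds vacuously. ✓
Satisfying worlds: {a, b, c, d, f}.

5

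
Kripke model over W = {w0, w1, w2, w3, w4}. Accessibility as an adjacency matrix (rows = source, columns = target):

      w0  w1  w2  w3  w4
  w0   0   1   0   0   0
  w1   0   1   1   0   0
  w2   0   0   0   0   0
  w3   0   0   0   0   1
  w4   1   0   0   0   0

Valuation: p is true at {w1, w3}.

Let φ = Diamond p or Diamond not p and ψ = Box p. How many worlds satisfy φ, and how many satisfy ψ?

4 and 2

For Diamond p or Diamond not p:
w0: Diamond p is T, Diamond not p is F. ✓
w1: Diamond p is T, Diamond not p is T. ✓
w2: Diamond p is F, Diamond not p is F. ✗
w3: Diamond p is F, Diamond not p is T. ✓
w4: Diamond p is F, Diamond not p is T. ✓
— 4 worlds.
For Box p:
w0: successors {w1}; p there: w1:T. ✓
w1: successors {w1, w2}; p there: w1:T, w2:F. ✗
w2: no successors, so Box p holds vacuously. ✓
w3: successors {w4}; p there: w4:F. ✗
w4: successors {w0}; p there: w0:F. ✗
— 2 worlds.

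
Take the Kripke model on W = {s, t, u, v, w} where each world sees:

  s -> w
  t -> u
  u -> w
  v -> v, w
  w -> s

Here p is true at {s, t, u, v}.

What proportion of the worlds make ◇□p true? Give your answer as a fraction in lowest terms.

s: successors {w}; □p there: w:T. ✓
t: successors {u}; □p there: u:F. ✗
u: successors {w}; □p there: w:T. ✓
v: successors {v, w}; □p there: v:F, w:T. ✓
w: successors {s}; □p there: s:F. ✗
That's 3 of 5 worlds, so 3/5.

3/5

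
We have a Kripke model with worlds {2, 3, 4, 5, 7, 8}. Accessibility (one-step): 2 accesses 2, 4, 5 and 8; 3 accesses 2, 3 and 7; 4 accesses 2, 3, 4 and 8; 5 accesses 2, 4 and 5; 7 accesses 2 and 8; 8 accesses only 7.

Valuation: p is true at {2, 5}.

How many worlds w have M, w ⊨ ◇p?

5

2: successors {2, 4, 5, 8}; p there: 2:T, 4:F, 5:T, 8:F. ✓
3: successors {2, 3, 7}; p there: 2:T, 3:F, 7:F. ✓
4: successors {2, 3, 4, 8}; p there: 2:T, 3:F, 4:F, 8:F. ✓
5: successors {2, 4, 5}; p there: 2:T, 4:F, 5:T. ✓
7: successors {2, 8}; p there: 2:T, 8:F. ✓
8: successors {7}; p there: 7:F. ✗
Satisfying worlds: {2, 3, 4, 5, 7}.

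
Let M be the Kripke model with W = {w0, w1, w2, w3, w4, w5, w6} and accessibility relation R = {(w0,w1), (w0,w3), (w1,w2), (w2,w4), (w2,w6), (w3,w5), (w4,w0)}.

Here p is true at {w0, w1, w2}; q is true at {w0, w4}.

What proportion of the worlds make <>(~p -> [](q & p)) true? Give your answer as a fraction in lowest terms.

w0: successors {w1, w3}; ~p -> [](q & p) there: w1:T, w3:F. ✓
w1: successors {w2}; ~p -> [](q & p) there: w2:T. ✓
w2: successors {w4, w6}; ~p -> [](q & p) there: w4:T, w6:T. ✓
w3: successors {w5}; ~p -> [](q & p) there: w5:T. ✓
w4: successors {w0}; ~p -> [](q & p) there: w0:T. ✓
w5: no successors, so <>(~p -> [](q & p)) fails. ✗
w6: no successors, so <>(~p -> [](q & p)) fails. ✗
That's 5 of 7 worlds, so 5/7.

5/7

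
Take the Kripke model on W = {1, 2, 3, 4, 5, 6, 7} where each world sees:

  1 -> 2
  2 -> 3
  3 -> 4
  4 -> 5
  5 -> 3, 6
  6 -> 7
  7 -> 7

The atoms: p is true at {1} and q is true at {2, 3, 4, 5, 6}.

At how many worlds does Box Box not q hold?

1: successors {2}; Box not q there: 2:F. ✗
2: successors {3}; Box not q there: 3:F. ✗
3: successors {4}; Box not q there: 4:F. ✗
4: successors {5}; Box not q there: 5:F. ✗
5: successors {3, 6}; Box not q there: 3:F, 6:T. ✗
6: successors {7}; Box not q there: 7:T. ✓
7: successors {7}; Box not q there: 7:T. ✓
Satisfying worlds: {6, 7}.

2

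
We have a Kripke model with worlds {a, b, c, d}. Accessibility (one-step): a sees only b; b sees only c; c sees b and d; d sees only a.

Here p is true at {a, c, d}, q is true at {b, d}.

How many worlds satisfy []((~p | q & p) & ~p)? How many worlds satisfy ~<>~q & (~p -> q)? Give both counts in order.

1 and 2

For []((~p | q & p) & ~p):
a: successors {b}; (~p | q & p) & ~p there: b:T. ✓
b: successors {c}; (~p | q & p) & ~p there: c:F. ✗
c: successors {b, d}; (~p | q & p) & ~p there: b:T, d:F. ✗
d: successors {a}; (~p | q & p) & ~p there: a:F. ✗
— 1 world.
For ~<>~q & (~p -> q):
a: ~<>~q is T, ~p -> q is T. ✓
b: ~<>~q is F, ~p -> q is T. ✗
c: ~<>~q is T, ~p -> q is T. ✓
d: ~<>~q is F, ~p -> q is T. ✗
— 2 worlds.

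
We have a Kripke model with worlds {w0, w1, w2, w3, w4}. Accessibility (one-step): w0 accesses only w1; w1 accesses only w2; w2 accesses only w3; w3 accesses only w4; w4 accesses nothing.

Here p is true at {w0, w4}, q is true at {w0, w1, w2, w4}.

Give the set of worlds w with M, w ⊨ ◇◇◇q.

w0: successors {w1}; ◇◇q there: w1:F. ✗
w1: successors {w2}; ◇◇q there: w2:T. ✓
w2: successors {w3}; ◇◇q there: w3:F. ✗
w3: successors {w4}; ◇◇q there: w4:F. ✗
w4: no successors, so ◇◇◇q fails. ✗

{w1}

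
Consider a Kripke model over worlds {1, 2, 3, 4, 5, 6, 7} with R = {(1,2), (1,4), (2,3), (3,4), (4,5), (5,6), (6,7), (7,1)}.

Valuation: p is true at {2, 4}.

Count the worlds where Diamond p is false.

5

1: successors {2, 4}; p there: 2:T, 4:T. ✓
2: successors {3}; p there: 3:F. ✗
3: successors {4}; p there: 4:T. ✓
4: successors {5}; p there: 5:F. ✗
5: successors {6}; p there: 6:F. ✗
6: successors {7}; p there: 7:F. ✗
7: successors {1}; p there: 1:F. ✗
Satisfying worlds: {1, 3}.
So Diamond p fails at the other 5 worlds.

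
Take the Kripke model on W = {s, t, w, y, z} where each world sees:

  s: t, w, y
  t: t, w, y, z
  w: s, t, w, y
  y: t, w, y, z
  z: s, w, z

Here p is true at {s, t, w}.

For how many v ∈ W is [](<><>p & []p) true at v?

s: successors {t, w, y}; <><>p & []p there: t:F, w:F, y:F. ✗
t: successors {t, w, y, z}; <><>p & []p there: t:F, w:F, y:F, z:F. ✗
w: successors {s, t, w, y}; <><>p & []p there: s:F, t:F, w:F, y:F. ✗
y: successors {t, w, y, z}; <><>p & []p there: t:F, w:F, y:F, z:F. ✗
z: successors {s, w, z}; <><>p & []p there: s:F, w:F, z:F. ✗
Satisfying worlds: ∅.

0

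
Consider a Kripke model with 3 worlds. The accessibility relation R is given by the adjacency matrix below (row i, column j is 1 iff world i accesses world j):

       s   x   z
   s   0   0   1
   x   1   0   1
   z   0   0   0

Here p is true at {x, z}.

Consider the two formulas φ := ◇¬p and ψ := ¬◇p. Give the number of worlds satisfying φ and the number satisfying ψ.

For ◇¬p:
s: successors {z}; ¬p there: z:F. ✗
x: successors {s, z}; ¬p there: s:T, z:F. ✓
z: no successors, so ◇¬p fails. ✗
— 1 world.
For ¬◇p:
s: ◇p is T. ✗
x: ◇p is T. ✗
z: ◇p is F. ✓
— 1 world.

1 and 1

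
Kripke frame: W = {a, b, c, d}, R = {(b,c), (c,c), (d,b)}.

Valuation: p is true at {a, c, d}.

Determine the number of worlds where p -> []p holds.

a: p is T, []p is T. ✓
b: p is F, []p is T. ✓
c: p is T, []p is T. ✓
d: p is T, []p is F. ✗
Satisfying worlds: {a, b, c}.

3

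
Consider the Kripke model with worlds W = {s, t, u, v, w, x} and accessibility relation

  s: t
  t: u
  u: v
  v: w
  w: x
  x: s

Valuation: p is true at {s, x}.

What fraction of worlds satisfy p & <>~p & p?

1/6

s: p is T, <>~p & p is T. ✓
t: p is F, <>~p & p is F. ✗
u: p is F, <>~p & p is F. ✗
v: p is F, <>~p & p is F. ✗
w: p is F, <>~p & p is F. ✗
x: p is T, <>~p & p is F. ✗
That's 1 of 6 worlds, so 1/6.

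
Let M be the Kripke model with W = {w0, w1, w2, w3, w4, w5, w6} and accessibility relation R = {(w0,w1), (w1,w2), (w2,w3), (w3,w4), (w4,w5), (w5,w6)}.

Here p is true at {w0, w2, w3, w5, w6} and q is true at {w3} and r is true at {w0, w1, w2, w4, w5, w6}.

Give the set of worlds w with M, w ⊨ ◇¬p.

{w0, w3}

w0: successors {w1}; ¬p there: w1:T. ✓
w1: successors {w2}; ¬p there: w2:F. ✗
w2: successors {w3}; ¬p there: w3:F. ✗
w3: successors {w4}; ¬p there: w4:T. ✓
w4: successors {w5}; ¬p there: w5:F. ✗
w5: successors {w6}; ¬p there: w6:F. ✗
w6: no successors, so ◇¬p fails. ✗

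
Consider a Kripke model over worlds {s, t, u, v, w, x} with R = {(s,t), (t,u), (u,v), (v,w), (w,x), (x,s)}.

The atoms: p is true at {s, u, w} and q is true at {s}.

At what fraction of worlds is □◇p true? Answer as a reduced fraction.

1/2

s: successors {t}; ◇p there: t:T. ✓
t: successors {u}; ◇p there: u:F. ✗
u: successors {v}; ◇p there: v:T. ✓
v: successors {w}; ◇p there: w:F. ✗
w: successors {x}; ◇p there: x:T. ✓
x: successors {s}; ◇p there: s:F. ✗
That's 3 of 6 worlds, so 3/6 = 1/2.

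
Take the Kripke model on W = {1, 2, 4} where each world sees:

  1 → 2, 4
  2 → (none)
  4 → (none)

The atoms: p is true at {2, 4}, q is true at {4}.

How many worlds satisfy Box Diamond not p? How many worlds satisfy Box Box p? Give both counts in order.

2 and 3

For Box Diamond not p:
1: successors {2, 4}; Diamond not p there: 2:F, 4:F. ✗
2: no successors, so Box Diamond not p holds vacuously. ✓
4: no successors, so Box Diamond not p holds vacuously. ✓
— 2 worlds.
For Box Box p:
1: successors {2, 4}; Box p there: 2:T, 4:T. ✓
2: no successors, so Box Box p holds vacuously. ✓
4: no successors, so Box Box p holds vacuously. ✓
— 3 worlds.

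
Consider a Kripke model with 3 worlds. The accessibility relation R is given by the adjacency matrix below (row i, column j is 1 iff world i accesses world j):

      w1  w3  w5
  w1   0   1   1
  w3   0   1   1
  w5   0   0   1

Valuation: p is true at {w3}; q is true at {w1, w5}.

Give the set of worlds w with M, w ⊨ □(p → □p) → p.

{w1, w3}

w1: □(p → □p) is F, p is F. ✓
w3: □(p → □p) is F, p is T. ✓
w5: □(p → □p) is T, p is F. ✗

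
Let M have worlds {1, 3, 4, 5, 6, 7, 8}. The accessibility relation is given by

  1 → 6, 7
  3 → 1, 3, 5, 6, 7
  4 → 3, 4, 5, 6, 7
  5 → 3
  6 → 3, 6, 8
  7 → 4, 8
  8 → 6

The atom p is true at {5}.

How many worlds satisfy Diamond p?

1: successors {6, 7}; p there: 6:F, 7:F. ✗
3: successors {1, 3, 5, 6, 7}; p there: 1:F, 3:F, 5:T, 6:F, 7:F. ✓
4: successors {3, 4, 5, 6, 7}; p there: 3:F, 4:F, 5:T, 6:F, 7:F. ✓
5: successors {3}; p there: 3:F. ✗
6: successors {3, 6, 8}; p there: 3:F, 6:F, 8:F. ✗
7: successors {4, 8}; p there: 4:F, 8:F. ✗
8: successors {6}; p there: 6:F. ✗
Satisfying worlds: {3, 4}.

2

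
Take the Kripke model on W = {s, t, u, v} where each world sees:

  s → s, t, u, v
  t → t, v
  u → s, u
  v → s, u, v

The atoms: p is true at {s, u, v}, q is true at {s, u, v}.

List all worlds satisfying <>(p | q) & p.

s: <>(p | q) is T, p is T. ✓
t: <>(p | q) is T, p is F. ✗
u: <>(p | q) is T, p is T. ✓
v: <>(p | q) is T, p is T. ✓

{s, u, v}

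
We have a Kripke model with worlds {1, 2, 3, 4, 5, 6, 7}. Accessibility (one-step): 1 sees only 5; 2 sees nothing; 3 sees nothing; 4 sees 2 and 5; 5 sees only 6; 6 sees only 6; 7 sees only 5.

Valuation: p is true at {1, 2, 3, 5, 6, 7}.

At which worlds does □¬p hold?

{2, 3}

1: successors {5}; ¬p there: 5:F. ✗
2: no successors, so □¬p holds vacuously. ✓
3: no successors, so □¬p holds vacuously. ✓
4: successors {2, 5}; ¬p there: 2:F, 5:F. ✗
5: successors {6}; ¬p there: 6:F. ✗
6: successors {6}; ¬p there: 6:F. ✗
7: successors {5}; ¬p there: 5:F. ✗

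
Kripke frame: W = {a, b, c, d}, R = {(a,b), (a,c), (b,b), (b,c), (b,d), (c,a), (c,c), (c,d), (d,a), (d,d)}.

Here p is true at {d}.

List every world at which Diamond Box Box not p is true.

a: successors {b, c}; Box Box not p there: b:F, c:F. ✗
b: successors {b, c, d}; Box Box not p there: b:F, c:F, d:F. ✗
c: successors {a, c, d}; Box Box not p there: a:F, c:F, d:F. ✗
d: successors {a, d}; Box Box not p there: a:F, d:F. ✗

∅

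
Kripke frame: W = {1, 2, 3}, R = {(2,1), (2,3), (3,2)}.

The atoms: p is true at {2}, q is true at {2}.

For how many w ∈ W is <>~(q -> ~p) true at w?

1

1: no successors, so <>~(q -> ~p) fails. ✗
2: successors {1, 3}; ~(q -> ~p) there: 1:F, 3:F. ✗
3: successors {2}; ~(q -> ~p) there: 2:T. ✓
Satisfying worlds: {3}.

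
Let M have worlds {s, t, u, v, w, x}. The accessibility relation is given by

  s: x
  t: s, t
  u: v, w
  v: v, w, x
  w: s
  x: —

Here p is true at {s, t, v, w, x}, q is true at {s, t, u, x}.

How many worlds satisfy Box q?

s: successors {x}; q there: x:T. ✓
t: successors {s, t}; q there: s:T, t:T. ✓
u: successors {v, w}; q there: v:F, w:F. ✗
v: successors {v, w, x}; q there: v:F, w:F, x:T. ✗
w: successors {s}; q there: s:T. ✓
x: no successors, so Box q holds vacuously. ✓
Satisfying worlds: {s, t, w, x}.

4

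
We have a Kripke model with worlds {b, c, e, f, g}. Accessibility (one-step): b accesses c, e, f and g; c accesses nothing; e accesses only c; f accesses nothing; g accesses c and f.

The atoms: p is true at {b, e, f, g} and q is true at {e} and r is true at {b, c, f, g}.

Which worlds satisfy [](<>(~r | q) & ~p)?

{c, f}

b: successors {c, e, f, g}; <>(~r | q) & ~p there: c:F, e:F, f:F, g:F. ✗
c: no successors, so [](<>(~r | q) & ~p) holds vacuously. ✓
e: successors {c}; <>(~r | q) & ~p there: c:F. ✗
f: no successors, so [](<>(~r | q) & ~p) holds vacuously. ✓
g: successors {c, f}; <>(~r | q) & ~p there: c:F, f:F. ✗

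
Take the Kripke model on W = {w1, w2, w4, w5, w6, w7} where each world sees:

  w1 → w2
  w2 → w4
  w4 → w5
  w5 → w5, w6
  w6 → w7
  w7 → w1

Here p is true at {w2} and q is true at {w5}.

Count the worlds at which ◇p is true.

1

w1: successors {w2}; p there: w2:T. ✓
w2: successors {w4}; p there: w4:F. ✗
w4: successors {w5}; p there: w5:F. ✗
w5: successors {w5, w6}; p there: w5:F, w6:F. ✗
w6: successors {w7}; p there: w7:F. ✗
w7: successors {w1}; p there: w1:F. ✗
Satisfying worlds: {w1}.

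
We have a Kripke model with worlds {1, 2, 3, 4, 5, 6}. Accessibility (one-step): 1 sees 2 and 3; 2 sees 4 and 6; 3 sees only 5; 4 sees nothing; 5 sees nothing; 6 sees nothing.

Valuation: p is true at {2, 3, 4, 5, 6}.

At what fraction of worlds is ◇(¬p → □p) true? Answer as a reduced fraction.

1: successors {2, 3}; ¬p → □p there: 2:T, 3:T. ✓
2: successors {4, 6}; ¬p → □p there: 4:T, 6:T. ✓
3: successors {5}; ¬p → □p there: 5:T. ✓
4: no successors, so ◇(¬p → □p) fails. ✗
5: no successors, so ◇(¬p → □p) fails. ✗
6: no successors, so ◇(¬p → □p) fails. ✗
That's 3 of 6 worlds, so 3/6 = 1/2.

1/2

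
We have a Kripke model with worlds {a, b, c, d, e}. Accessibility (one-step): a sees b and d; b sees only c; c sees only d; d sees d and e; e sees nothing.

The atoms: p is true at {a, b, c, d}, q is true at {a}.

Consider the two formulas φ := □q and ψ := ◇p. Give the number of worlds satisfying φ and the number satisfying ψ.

For □q:
a: successors {b, d}; q there: b:F, d:F. ✗
b: successors {c}; q there: c:F. ✗
c: successors {d}; q there: d:F. ✗
d: successors {d, e}; q there: d:F, e:F. ✗
e: no successors, so □q holds vacuously. ✓
— 1 world.
For ◇p:
a: successors {b, d}; p there: b:T, d:T. ✓
b: successors {c}; p there: c:T. ✓
c: successors {d}; p there: d:T. ✓
d: successors {d, e}; p there: d:T, e:F. ✓
e: no successors, so ◇p fails. ✗
— 4 worlds.

1 and 4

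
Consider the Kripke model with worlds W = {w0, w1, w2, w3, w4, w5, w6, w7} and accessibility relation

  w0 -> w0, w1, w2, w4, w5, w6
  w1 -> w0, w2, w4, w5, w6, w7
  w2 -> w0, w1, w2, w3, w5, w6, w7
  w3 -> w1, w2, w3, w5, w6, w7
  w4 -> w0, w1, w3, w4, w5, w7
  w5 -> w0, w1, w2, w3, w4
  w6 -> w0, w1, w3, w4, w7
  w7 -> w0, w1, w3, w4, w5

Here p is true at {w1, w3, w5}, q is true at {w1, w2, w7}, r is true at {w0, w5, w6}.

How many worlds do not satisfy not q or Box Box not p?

w0: not q is T, Box Box not p is F. ✓
w1: not q is F, Box Box not p is F. ✗
w2: not q is F, Box Box not p is F. ✗
w3: not q is T, Box Box not p is F. ✓
w4: not q is T, Box Box not p is F. ✓
w5: not q is T, Box Box not p is F. ✓
w6: not q is T, Box Box not p is F. ✓
w7: not q is F, Box Box not p is F. ✗
Satisfying worlds: {w0, w3, w4, w5, w6}.
So not q or Box Box not p fails at the other 3 worlds.

3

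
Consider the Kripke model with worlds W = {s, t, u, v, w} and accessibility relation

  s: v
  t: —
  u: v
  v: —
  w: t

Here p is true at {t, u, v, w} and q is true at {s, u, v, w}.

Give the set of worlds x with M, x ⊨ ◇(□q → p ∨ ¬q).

s: successors {v}; □q → p ∨ ¬q there: v:T. ✓
t: no successors, so ◇(□q → p ∨ ¬q) fails. ✗
u: successors {v}; □q → p ∨ ¬q there: v:T. ✓
v: no successors, so ◇(□q → p ∨ ¬q) fails. ✗
w: successors {t}; □q → p ∨ ¬q there: t:T. ✓

{s, u, w}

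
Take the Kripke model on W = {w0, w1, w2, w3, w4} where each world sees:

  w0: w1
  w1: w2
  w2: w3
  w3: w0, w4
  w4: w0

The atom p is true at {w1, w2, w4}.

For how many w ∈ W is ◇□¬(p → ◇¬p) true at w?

w0: successors {w1}; □¬(p → ◇¬p) there: w1:F. ✗
w1: successors {w2}; □¬(p → ◇¬p) there: w2:F. ✗
w2: successors {w3}; □¬(p → ◇¬p) there: w3:F. ✗
w3: successors {w0, w4}; □¬(p → ◇¬p) there: w0:T, w4:F. ✓
w4: successors {w0}; □¬(p → ◇¬p) there: w0:T. ✓
Satisfying worlds: {w3, w4}.

2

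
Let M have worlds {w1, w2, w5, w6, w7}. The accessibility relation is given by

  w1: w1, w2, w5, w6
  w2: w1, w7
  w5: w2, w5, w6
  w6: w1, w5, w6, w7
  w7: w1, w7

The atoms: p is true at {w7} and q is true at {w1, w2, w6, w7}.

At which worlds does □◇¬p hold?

{w1, w2, w5, w6, w7}

w1: successors {w1, w2, w5, w6}; ◇¬p there: w1:T, w2:T, w5:T, w6:T. ✓
w2: successors {w1, w7}; ◇¬p there: w1:T, w7:T. ✓
w5: successors {w2, w5, w6}; ◇¬p there: w2:T, w5:T, w6:T. ✓
w6: successors {w1, w5, w6, w7}; ◇¬p there: w1:T, w5:T, w6:T, w7:T. ✓
w7: successors {w1, w7}; ◇¬p there: w1:T, w7:T. ✓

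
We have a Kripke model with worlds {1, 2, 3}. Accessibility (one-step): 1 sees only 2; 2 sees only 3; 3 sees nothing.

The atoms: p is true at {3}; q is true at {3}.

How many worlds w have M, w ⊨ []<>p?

2

1: successors {2}; <>p there: 2:T. ✓
2: successors {3}; <>p there: 3:F. ✗
3: no successors, so []<>p holds vacuously. ✓
Satisfying worlds: {1, 3}.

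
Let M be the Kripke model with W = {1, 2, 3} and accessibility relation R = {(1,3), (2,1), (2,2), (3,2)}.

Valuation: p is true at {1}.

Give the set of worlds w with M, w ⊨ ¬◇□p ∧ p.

{1}

1: ¬◇□p is T, p is T. ✓
2: ¬◇□p is T, p is F. ✗
3: ¬◇□p is T, p is F. ✗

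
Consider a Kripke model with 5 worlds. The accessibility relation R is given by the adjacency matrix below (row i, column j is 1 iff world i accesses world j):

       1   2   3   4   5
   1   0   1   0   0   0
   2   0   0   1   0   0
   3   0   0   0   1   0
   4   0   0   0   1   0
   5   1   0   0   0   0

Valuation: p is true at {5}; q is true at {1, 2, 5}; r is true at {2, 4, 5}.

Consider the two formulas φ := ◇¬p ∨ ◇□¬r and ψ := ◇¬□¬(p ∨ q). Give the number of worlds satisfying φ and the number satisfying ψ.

5 and 1

For ◇¬p ∨ ◇□¬r:
1: ◇¬p is T, ◇□¬r is T. ✓
2: ◇¬p is T, ◇□¬r is F. ✓
3: ◇¬p is T, ◇□¬r is F. ✓
4: ◇¬p is T, ◇□¬r is F. ✓
5: ◇¬p is T, ◇□¬r is F. ✓
— 5 worlds.
For ◇¬□¬(p ∨ q):
1: successors {2}; ¬□¬(p ∨ q) there: 2:F. ✗
2: successors {3}; ¬□¬(p ∨ q) there: 3:F. ✗
3: successors {4}; ¬□¬(p ∨ q) there: 4:F. ✗
4: successors {4}; ¬□¬(p ∨ q) there: 4:F. ✗
5: successors {1}; ¬□¬(p ∨ q) there: 1:T. ✓
— 1 world.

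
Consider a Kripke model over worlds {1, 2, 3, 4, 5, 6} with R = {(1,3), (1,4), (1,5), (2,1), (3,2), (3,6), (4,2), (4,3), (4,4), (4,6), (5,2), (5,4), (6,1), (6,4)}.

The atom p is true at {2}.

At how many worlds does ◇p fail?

3

1: successors {3, 4, 5}; p there: 3:F, 4:F, 5:F. ✗
2: successors {1}; p there: 1:F. ✗
3: successors {2, 6}; p there: 2:T, 6:F. ✓
4: successors {2, 3, 4, 6}; p there: 2:T, 3:F, 4:F, 6:F. ✓
5: successors {2, 4}; p there: 2:T, 4:F. ✓
6: successors {1, 4}; p there: 1:F, 4:F. ✗
Satisfying worlds: {3, 4, 5}.
So ◇p fails at the other 3 worlds.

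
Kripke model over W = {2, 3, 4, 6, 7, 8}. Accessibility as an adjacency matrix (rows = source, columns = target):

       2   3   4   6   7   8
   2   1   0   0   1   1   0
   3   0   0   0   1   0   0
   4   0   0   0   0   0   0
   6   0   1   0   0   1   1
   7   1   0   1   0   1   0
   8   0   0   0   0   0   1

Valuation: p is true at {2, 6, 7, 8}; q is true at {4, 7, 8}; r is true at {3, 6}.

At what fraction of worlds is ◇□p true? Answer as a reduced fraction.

2: successors {2, 6, 7}; □p there: 2:T, 6:F, 7:F. ✓
3: successors {6}; □p there: 6:F. ✗
4: no successors, so ◇□p fails. ✗
6: successors {3, 7, 8}; □p there: 3:T, 7:F, 8:T. ✓
7: successors {2, 4, 7}; □p there: 2:T, 4:T, 7:F. ✓
8: successors {8}; □p there: 8:T. ✓
That's 4 of 6 worlds, so 4/6 = 2/3.

2/3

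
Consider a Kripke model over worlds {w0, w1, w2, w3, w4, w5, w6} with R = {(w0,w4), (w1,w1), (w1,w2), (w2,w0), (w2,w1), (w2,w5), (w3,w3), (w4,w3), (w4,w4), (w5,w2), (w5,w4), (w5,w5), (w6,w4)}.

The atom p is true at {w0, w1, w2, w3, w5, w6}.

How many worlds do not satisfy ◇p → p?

1

w0: ◇p is F, p is T. ✓
w1: ◇p is T, p is T. ✓
w2: ◇p is T, p is T. ✓
w3: ◇p is T, p is T. ✓
w4: ◇p is T, p is F. ✗
w5: ◇p is T, p is T. ✓
w6: ◇p is F, p is T. ✓
Satisfying worlds: {w0, w1, w2, w3, w5, w6}.
So ◇p → p fails at the other 1 world.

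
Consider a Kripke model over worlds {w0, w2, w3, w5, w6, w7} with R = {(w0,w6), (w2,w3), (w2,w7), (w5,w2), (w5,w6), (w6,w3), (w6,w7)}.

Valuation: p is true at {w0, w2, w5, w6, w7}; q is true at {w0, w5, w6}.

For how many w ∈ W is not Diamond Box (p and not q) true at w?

w0: Diamond Box (p and not q) is F. ✓
w2: Diamond Box (p and not q) is T. ✗
w3: Diamond Box (p and not q) is F. ✓
w5: Diamond Box (p and not q) is F. ✓
w6: Diamond Box (p and not q) is T. ✗
w7: Diamond Box (p and not q) is F. ✓
Satisfying worlds: {w0, w3, w5, w7}.

4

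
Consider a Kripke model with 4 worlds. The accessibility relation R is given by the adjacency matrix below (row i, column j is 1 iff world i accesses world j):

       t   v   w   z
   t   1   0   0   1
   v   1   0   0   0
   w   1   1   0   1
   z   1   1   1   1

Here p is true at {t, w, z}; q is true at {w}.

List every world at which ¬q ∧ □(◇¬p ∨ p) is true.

t: ¬q is T, □(◇¬p ∨ p) is T. ✓
v: ¬q is T, □(◇¬p ∨ p) is T. ✓
w: ¬q is F, □(◇¬p ∨ p) is F. ✗
z: ¬q is T, □(◇¬p ∨ p) is F. ✗

{t, v}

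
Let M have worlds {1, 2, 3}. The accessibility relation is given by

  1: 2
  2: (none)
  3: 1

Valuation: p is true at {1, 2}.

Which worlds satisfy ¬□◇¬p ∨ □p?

1: ¬□◇¬p is T, □p is T. ✓
2: ¬□◇¬p is F, □p is T. ✓
3: ¬□◇¬p is T, □p is T. ✓

{1, 2, 3}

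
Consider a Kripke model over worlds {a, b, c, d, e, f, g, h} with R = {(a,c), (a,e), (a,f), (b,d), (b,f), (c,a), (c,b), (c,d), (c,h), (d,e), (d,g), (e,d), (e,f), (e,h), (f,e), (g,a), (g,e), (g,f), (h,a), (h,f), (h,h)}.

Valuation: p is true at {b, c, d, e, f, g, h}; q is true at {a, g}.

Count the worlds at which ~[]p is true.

a: []p is T. ✗
b: []p is T. ✗
c: []p is F. ✓
d: []p is T. ✗
e: []p is T. ✗
f: []p is T. ✗
g: []p is F. ✓
h: []p is F. ✓
Satisfying worlds: {c, g, h}.

3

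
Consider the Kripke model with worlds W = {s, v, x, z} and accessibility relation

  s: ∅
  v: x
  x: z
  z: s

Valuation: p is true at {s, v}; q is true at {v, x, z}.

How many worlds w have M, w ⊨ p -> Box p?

s: p is T, Box p is T. ✓
v: p is T, Box p is F. ✗
x: p is F, Box p is F. ✓
z: p is F, Box p is T. ✓
Satisfying worlds: {s, x, z}.

3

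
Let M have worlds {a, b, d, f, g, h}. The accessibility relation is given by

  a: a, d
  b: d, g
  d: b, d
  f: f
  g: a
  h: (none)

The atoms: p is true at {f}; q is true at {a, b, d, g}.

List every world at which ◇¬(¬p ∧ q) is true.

a: successors {a, d}; ¬(¬p ∧ q) there: a:F, d:F. ✗
b: successors {d, g}; ¬(¬p ∧ q) there: d:F, g:F. ✗
d: successors {b, d}; ¬(¬p ∧ q) there: b:F, d:F. ✗
f: successors {f}; ¬(¬p ∧ q) there: f:T. ✓
g: successors {a}; ¬(¬p ∧ q) there: a:F. ✗
h: no successors, so ◇¬(¬p ∧ q) fails. ✗

{f}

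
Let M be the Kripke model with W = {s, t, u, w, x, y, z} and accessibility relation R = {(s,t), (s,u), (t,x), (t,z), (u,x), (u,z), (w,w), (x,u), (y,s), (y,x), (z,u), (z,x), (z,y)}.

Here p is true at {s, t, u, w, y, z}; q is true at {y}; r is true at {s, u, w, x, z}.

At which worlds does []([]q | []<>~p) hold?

s: successors {t, u}; []q | []<>~p there: t:F, u:F. ✗
t: successors {x, z}; []q | []<>~p there: x:T, z:F. ✗
u: successors {x, z}; []q | []<>~p there: x:T, z:F. ✗
w: successors {w}; []q | []<>~p there: w:F. ✗
x: successors {u}; []q | []<>~p there: u:F. ✗
y: successors {s, x}; []q | []<>~p there: s:T, x:T. ✓
z: successors {u, x, y}; []q | []<>~p there: u:F, x:T, y:F. ✗

{y}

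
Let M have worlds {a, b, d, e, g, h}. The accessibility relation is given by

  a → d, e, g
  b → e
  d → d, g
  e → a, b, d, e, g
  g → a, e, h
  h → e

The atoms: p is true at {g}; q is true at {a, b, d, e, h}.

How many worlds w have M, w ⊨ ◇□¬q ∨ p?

a: ◇□¬q is F, p is F. ✗
b: ◇□¬q is F, p is F. ✗
d: ◇□¬q is F, p is F. ✗
e: ◇□¬q is F, p is F. ✗
g: ◇□¬q is F, p is T. ✓
h: ◇□¬q is F, p is F. ✗
Satisfying worlds: {g}.

1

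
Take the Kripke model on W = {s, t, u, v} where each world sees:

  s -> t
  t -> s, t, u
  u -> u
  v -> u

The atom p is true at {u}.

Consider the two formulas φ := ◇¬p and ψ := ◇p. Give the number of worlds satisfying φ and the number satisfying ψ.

2 and 3

For ◇¬p:
s: successors {t}; ¬p there: t:T. ✓
t: successors {s, t, u}; ¬p there: s:T, t:T, u:F. ✓
u: successors {u}; ¬p there: u:F. ✗
v: successors {u}; ¬p there: u:F. ✗
— 2 worlds.
For ◇p:
s: successors {t}; p there: t:F. ✗
t: successors {s, t, u}; p there: s:F, t:F, u:T. ✓
u: successors {u}; p there: u:T. ✓
v: successors {u}; p there: u:T. ✓
— 3 worlds.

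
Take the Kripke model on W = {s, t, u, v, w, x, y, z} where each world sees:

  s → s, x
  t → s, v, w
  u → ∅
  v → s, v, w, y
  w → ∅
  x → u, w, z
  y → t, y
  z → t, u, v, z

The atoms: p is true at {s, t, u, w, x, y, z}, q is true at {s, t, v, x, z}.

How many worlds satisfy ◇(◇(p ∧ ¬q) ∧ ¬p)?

s: successors {s, x}; ◇(p ∧ ¬q) ∧ ¬p there: s:F, x:F. ✗
t: successors {s, v, w}; ◇(p ∧ ¬q) ∧ ¬p there: s:F, v:T, w:F. ✓
u: no successors, so ◇(◇(p ∧ ¬q) ∧ ¬p) fails. ✗
v: successors {s, v, w, y}; ◇(p ∧ ¬q) ∧ ¬p there: s:F, v:T, w:F, y:F. ✓
w: no successors, so ◇(◇(p ∧ ¬q) ∧ ¬p) fails. ✗
x: successors {u, w, z}; ◇(p ∧ ¬q) ∧ ¬p there: u:F, w:F, z:F. ✗
y: successors {t, y}; ◇(p ∧ ¬q) ∧ ¬p there: t:F, y:F. ✗
z: successors {t, u, v, z}; ◇(p ∧ ¬q) ∧ ¬p there: t:F, u:F, v:T, z:F. ✓
Satisfying worlds: {t, v, z}.

3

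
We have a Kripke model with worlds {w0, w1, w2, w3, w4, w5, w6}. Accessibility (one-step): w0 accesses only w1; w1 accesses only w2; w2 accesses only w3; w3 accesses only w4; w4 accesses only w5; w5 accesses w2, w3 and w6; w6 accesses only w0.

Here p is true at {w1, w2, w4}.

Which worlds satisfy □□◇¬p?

{w0, w2, w3}

w0: successors {w1}; □◇¬p there: w1:T. ✓
w1: successors {w2}; □◇¬p there: w2:F. ✗
w2: successors {w3}; □◇¬p there: w3:T. ✓
w3: successors {w4}; □◇¬p there: w4:T. ✓
w4: successors {w5}; □◇¬p there: w5:F. ✗
w5: successors {w2, w3, w6}; □◇¬p there: w2:F, w3:T, w6:F. ✗
w6: successors {w0}; □◇¬p there: w0:F. ✗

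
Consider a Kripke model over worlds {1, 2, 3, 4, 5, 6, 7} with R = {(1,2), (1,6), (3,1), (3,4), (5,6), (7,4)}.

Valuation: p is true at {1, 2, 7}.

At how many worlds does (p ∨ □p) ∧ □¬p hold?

1: p ∨ □p is T, □¬p is F. ✗
2: p ∨ □p is T, □¬p is T. ✓
3: p ∨ □p is F, □¬p is F. ✗
4: p ∨ □p is T, □¬p is T. ✓
5: p ∨ □p is F, □¬p is T. ✗
6: p ∨ □p is T, □¬p is T. ✓
7: p ∨ □p is T, □¬p is T. ✓
Satisfying worlds: {2, 4, 6, 7}.

4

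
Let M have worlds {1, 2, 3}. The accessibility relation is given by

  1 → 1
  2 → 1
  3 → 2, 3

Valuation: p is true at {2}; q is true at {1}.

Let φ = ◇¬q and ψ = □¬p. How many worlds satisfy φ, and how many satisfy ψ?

1 and 2

For ◇¬q:
1: successors {1}; ¬q there: 1:F. ✗
2: successors {1}; ¬q there: 1:F. ✗
3: successors {2, 3}; ¬q there: 2:T, 3:T. ✓
— 1 world.
For □¬p:
1: successors {1}; ¬p there: 1:T. ✓
2: successors {1}; ¬p there: 1:T. ✓
3: successors {2, 3}; ¬p there: 2:F, 3:T. ✗
— 2 worlds.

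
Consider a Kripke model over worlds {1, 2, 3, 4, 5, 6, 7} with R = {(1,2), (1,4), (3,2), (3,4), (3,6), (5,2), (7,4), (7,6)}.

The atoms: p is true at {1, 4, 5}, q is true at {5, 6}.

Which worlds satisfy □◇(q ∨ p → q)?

{2, 4, 6}

1: successors {2, 4}; ◇(q ∨ p → q) there: 2:F, 4:F. ✗
2: no successors, so □◇(q ∨ p → q) holds vacuously. ✓
3: successors {2, 4, 6}; ◇(q ∨ p → q) there: 2:F, 4:F, 6:F. ✗
4: no successors, so □◇(q ∨ p → q) holds vacuously. ✓
5: successors {2}; ◇(q ∨ p → q) there: 2:F. ✗
6: no successors, so □◇(q ∨ p → q) holds vacuously. ✓
7: successors {4, 6}; ◇(q ∨ p → q) there: 4:F, 6:F. ✗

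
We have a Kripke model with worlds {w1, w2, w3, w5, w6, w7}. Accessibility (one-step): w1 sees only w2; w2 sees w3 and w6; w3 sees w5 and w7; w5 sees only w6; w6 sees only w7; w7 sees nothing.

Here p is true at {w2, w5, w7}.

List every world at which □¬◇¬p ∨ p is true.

{w2, w5, w6, w7}

w1: □¬◇¬p is F, p is F. ✗
w2: □¬◇¬p is T, p is T. ✓
w3: □¬◇¬p is F, p is F. ✗
w5: □¬◇¬p is T, p is T. ✓
w6: □¬◇¬p is T, p is F. ✓
w7: □¬◇¬p is T, p is T. ✓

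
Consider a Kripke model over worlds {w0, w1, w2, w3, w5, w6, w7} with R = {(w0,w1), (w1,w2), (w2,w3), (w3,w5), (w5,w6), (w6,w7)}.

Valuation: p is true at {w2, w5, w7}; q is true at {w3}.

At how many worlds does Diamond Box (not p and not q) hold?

2

w0: successors {w1}; Box (not p and not q) there: w1:F. ✗
w1: successors {w2}; Box (not p and not q) there: w2:F. ✗
w2: successors {w3}; Box (not p and not q) there: w3:F. ✗
w3: successors {w5}; Box (not p and not q) there: w5:T. ✓
w5: successors {w6}; Box (not p and not q) there: w6:F. ✗
w6: successors {w7}; Box (not p and not q) there: w7:T. ✓
w7: no successors, so Diamond Box (not p and not q) fails. ✗
Satisfying worlds: {w3, w6}.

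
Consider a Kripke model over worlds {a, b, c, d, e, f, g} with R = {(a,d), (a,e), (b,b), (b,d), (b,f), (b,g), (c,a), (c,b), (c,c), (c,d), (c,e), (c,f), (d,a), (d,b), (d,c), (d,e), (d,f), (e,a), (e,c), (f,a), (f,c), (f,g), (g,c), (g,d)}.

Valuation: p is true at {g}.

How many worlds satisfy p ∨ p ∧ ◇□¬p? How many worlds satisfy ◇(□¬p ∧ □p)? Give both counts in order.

For p ∨ p ∧ ◇□¬p:
a: p is F, p ∧ ◇□¬p is F. ✗
b: p is F, p ∧ ◇□¬p is F. ✗
c: p is F, p ∧ ◇□¬p is F. ✗
d: p is F, p ∧ ◇□¬p is F. ✗
e: p is F, p ∧ ◇□¬p is F. ✗
f: p is F, p ∧ ◇□¬p is F. ✗
g: p is T, p ∧ ◇□¬p is T. ✓
— 1 world.
For ◇(□¬p ∧ □p):
a: successors {d, e}; □¬p ∧ □p there: d:F, e:F. ✗
b: successors {b, d, f, g}; □¬p ∧ □p there: b:F, d:F, f:F, g:F. ✗
c: successors {a, b, c, d, e, f}; □¬p ∧ □p there: a:F, b:F, c:F, d:F, e:F, f:F. ✗
d: successors {a, b, c, e, f}; □¬p ∧ □p there: a:F, b:F, c:F, e:F, f:F. ✗
e: successors {a, c}; □¬p ∧ □p there: a:F, c:F. ✗
f: successors {a, c, g}; □¬p ∧ □p there: a:F, c:F, g:F. ✗
g: successors {c, d}; □¬p ∧ □p there: c:F, d:F. ✗
— 0 worlds.

1 and 0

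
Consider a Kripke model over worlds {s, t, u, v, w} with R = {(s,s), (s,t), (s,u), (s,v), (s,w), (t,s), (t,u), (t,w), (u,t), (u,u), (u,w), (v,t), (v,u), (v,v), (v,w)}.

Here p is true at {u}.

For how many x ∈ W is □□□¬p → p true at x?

s: □□□¬p is F, p is F. ✓
t: □□□¬p is F, p is F. ✓
u: □□□¬p is F, p is T. ✓
v: □□□¬p is F, p is F. ✓
w: □□□¬p is T, p is F. ✗
Satisfying worlds: {s, t, u, v}.

4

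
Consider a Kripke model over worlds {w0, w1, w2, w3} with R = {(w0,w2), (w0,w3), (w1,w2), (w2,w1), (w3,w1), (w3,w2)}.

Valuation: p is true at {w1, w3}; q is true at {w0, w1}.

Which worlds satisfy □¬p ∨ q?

{w0, w1}

w0: □¬p is F, q is T. ✓
w1: □¬p is T, q is T. ✓
w2: □¬p is F, q is F. ✗
w3: □¬p is F, q is F. ✗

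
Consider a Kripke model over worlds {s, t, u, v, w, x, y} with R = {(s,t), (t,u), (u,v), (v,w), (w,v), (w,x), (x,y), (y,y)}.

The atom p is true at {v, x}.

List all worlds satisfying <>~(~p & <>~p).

s: successors {t}; ~(~p & <>~p) there: t:F. ✗
t: successors {u}; ~(~p & <>~p) there: u:T. ✓
u: successors {v}; ~(~p & <>~p) there: v:T. ✓
v: successors {w}; ~(~p & <>~p) there: w:T. ✓
w: successors {v, x}; ~(~p & <>~p) there: v:T, x:T. ✓
x: successors {y}; ~(~p & <>~p) there: y:F. ✗
y: successors {y}; ~(~p & <>~p) there: y:F. ✗

{t, u, v, w}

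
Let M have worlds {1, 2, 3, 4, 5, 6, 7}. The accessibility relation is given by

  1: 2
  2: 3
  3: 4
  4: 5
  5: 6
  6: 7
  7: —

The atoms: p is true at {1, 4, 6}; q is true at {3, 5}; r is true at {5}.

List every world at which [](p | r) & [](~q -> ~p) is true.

1: [](p | r) is F, [](~q -> ~p) is T. ✗
2: [](p | r) is F, [](~q -> ~p) is T. ✗
3: [](p | r) is T, [](~q -> ~p) is F. ✗
4: [](p | r) is T, [](~q -> ~p) is T. ✓
5: [](p | r) is T, [](~q -> ~p) is F. ✗
6: [](p | r) is F, [](~q -> ~p) is T. ✗
7: [](p | r) is T, [](~q -> ~p) is T. ✓

{4, 7}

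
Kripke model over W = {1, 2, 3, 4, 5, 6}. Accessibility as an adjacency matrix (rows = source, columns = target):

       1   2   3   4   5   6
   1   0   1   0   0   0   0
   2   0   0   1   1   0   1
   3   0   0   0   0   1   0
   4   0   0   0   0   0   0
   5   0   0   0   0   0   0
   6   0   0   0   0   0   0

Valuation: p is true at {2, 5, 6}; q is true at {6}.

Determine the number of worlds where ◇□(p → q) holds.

3

1: successors {2}; □(p → q) there: 2:T. ✓
2: successors {3, 4, 6}; □(p → q) there: 3:F, 4:T, 6:T. ✓
3: successors {5}; □(p → q) there: 5:T. ✓
4: no successors, so ◇□(p → q) fails. ✗
5: no successors, so ◇□(p → q) fails. ✗
6: no successors, so ◇□(p → q) fails. ✗
Satisfying worlds: {1, 2, 3}.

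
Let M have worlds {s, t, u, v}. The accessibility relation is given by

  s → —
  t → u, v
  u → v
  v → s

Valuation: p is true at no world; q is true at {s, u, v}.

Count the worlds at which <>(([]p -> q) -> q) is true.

s: no successors, so <>(([]p -> q) -> q) fails. ✗
t: successors {u, v}; ([]p -> q) -> q there: u:T, v:T. ✓
u: successors {v}; ([]p -> q) -> q there: v:T. ✓
v: successors {s}; ([]p -> q) -> q there: s:T. ✓
Satisfying worlds: {t, u, v}.

3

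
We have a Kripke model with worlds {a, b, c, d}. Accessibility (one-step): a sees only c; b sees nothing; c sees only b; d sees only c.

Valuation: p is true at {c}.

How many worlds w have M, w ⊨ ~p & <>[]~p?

2

a: ~p is T, <>[]~p is T. ✓
b: ~p is T, <>[]~p is F. ✗
c: ~p is F, <>[]~p is T. ✗
d: ~p is T, <>[]~p is T. ✓
Satisfying worlds: {a, d}.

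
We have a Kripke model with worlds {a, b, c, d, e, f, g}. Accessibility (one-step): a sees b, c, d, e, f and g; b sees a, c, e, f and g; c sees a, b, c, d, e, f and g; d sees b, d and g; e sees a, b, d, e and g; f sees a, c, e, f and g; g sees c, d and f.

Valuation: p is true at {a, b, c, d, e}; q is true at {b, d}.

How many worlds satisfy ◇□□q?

a: successors {b, c, d, e, f, g}; □□q there: b:F, c:F, d:F, e:F, f:F, g:F. ✗
b: successors {a, c, e, f, g}; □□q there: a:F, c:F, e:F, f:F, g:F. ✗
c: successors {a, b, c, d, e, f, g}; □□q there: a:F, b:F, c:F, d:F, e:F, f:F, g:F. ✗
d: successors {b, d, g}; □□q there: b:F, d:F, g:F. ✗
e: successors {a, b, d, e, g}; □□q there: a:F, b:F, d:F, e:F, g:F. ✗
f: successors {a, c, e, f, g}; □□q there: a:F, c:F, e:F, f:F, g:F. ✗
g: successors {c, d, f}; □□q there: c:F, d:F, f:F. ✗
Satisfying worlds: ∅.

0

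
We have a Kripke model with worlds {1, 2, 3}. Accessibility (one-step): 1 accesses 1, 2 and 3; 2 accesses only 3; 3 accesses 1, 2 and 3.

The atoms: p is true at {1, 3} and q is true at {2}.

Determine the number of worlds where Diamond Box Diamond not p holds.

1: successors {1, 2, 3}; Box Diamond not p there: 1:F, 2:T, 3:F. ✓
2: successors {3}; Box Diamond not p there: 3:F. ✗
3: successors {1, 2, 3}; Box Diamond not p there: 1:F, 2:T, 3:F. ✓
Satisfying worlds: {1, 3}.

2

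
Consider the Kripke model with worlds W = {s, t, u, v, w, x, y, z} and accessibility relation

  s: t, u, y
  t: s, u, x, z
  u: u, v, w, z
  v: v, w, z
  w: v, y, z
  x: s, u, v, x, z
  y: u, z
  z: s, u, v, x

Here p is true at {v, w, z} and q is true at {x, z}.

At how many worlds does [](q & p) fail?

s: successors {t, u, y}; q & p there: t:F, u:F, y:F. ✗
t: successors {s, u, x, z}; q & p there: s:F, u:F, x:F, z:T. ✗
u: successors {u, v, w, z}; q & p there: u:F, v:F, w:F, z:T. ✗
v: successors {v, w, z}; q & p there: v:F, w:F, z:T. ✗
w: successors {v, y, z}; q & p there: v:F, y:F, z:T. ✗
x: successors {s, u, v, x, z}; q & p there: s:F, u:F, v:F, x:F, z:T. ✗
y: successors {u, z}; q & p there: u:F, z:T. ✗
z: successors {s, u, v, x}; q & p there: s:F, u:F, v:F, x:F. ✗
Satisfying worlds: ∅.
So [](q & p) fails at the other 8 worlds.

8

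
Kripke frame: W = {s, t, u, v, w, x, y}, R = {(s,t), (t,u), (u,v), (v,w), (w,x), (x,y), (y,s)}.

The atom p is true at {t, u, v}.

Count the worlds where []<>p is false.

4

s: successors {t}; <>p there: t:T. ✓
t: successors {u}; <>p there: u:T. ✓
u: successors {v}; <>p there: v:F. ✗
v: successors {w}; <>p there: w:F. ✗
w: successors {x}; <>p there: x:F. ✗
x: successors {y}; <>p there: y:F. ✗
y: successors {s}; <>p there: s:T. ✓
Satisfying worlds: {s, t, y}.
So []<>p fails at the other 4 worlds.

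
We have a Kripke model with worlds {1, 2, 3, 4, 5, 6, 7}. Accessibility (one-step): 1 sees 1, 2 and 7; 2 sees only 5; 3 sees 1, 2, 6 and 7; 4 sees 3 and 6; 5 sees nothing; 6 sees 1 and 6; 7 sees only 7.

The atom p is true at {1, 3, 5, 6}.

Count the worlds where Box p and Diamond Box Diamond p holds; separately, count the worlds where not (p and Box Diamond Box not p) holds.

For Box p and Diamond Box Diamond p:
1: Box p is F, Diamond Box Diamond p is F. ✗
2: Box p is T, Diamond Box Diamond p is T. ✓
3: Box p is F, Diamond Box Diamond p is T. ✗
4: Box p is T, Diamond Box Diamond p is T. ✓
5: Box p is T, Diamond Box Diamond p is F. ✗
6: Box p is T, Diamond Box Diamond p is T. ✓
7: Box p is F, Diamond Box Diamond p is F. ✗
— 3 worlds.
For not (p and Box Diamond Box not p):
1: p and Box Diamond Box not p is T. ✗
2: p and Box Diamond Box not p is F. ✓
3: p and Box Diamond Box not p is F. ✓
4: p and Box Diamond Box not p is F. ✓
5: p and Box Diamond Box not p is T. ✗
6: p and Box Diamond Box not p is F. ✓
7: p and Box Diamond Box not p is F. ✓
— 5 worlds.

3 and 5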